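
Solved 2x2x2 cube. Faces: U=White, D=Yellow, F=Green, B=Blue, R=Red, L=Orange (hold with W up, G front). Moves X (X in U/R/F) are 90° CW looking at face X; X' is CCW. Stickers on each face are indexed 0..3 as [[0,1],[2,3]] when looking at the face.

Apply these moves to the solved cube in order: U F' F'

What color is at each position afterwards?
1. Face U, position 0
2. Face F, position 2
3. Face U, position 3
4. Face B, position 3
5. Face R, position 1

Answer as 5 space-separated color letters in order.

After move 1 (U): U=WWWW F=RRGG R=BBRR B=OOBB L=GGOO
After move 2 (F'): F=RGRG U=WWBR R=YBYR D=GOYY L=GWOW
After move 3 (F'): F=GGRR U=WWYY R=OBGR D=WWYY L=GROB
Query 1: U[0] = W
Query 2: F[2] = R
Query 3: U[3] = Y
Query 4: B[3] = B
Query 5: R[1] = B

Answer: W R Y B B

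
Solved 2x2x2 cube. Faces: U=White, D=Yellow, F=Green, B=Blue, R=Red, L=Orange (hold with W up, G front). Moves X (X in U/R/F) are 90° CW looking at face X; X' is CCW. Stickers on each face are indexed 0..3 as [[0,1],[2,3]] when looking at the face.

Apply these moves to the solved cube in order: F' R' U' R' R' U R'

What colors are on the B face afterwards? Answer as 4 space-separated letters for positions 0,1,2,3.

Answer: R B B B

Derivation:
After move 1 (F'): F=GGGG U=WWRR R=YRYR D=OOYY L=OWOW
After move 2 (R'): R=RRYY U=WBRB F=GWGR D=OGYG B=YBOB
After move 3 (U'): U=BBWR F=OWGR R=GWYY B=RROB L=YBOW
After move 4 (R'): R=WYGY U=BOWR F=OBGR D=OWYR B=GRGB
After move 5 (R'): R=YYWG U=BGWG F=OOGR D=OBYR B=RRWB
After move 6 (U): U=WBGG F=YYGR R=RRWG B=YBWB L=OOOW
After move 7 (R'): R=RGRW U=WWGY F=YBGG D=OYYR B=RBBB
Query: B face = RBBB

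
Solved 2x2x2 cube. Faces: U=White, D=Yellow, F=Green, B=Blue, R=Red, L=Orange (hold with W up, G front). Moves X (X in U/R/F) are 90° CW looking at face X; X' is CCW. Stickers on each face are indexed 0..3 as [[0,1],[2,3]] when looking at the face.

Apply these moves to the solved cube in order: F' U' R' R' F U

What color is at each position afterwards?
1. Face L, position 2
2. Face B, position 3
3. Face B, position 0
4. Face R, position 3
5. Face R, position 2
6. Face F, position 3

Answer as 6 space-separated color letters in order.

Answer: O B B G Y B

Derivation:
After move 1 (F'): F=GGGG U=WWRR R=YRYR D=OOYY L=OWOW
After move 2 (U'): U=WRWR F=OWGG R=GGYR B=YRBB L=BBOW
After move 3 (R'): R=GRGY U=WBWY F=ORGR D=OWYG B=YROB
After move 4 (R'): R=RYGG U=WOWY F=OBGY D=ORYR B=GRWB
After move 5 (F): F=GOYB U=WOWB R=WYYG D=GRYR L=BOOR
After move 6 (U): U=WWBO F=WYYB R=GRYG B=BOWB L=GOOR
Query 1: L[2] = O
Query 2: B[3] = B
Query 3: B[0] = B
Query 4: R[3] = G
Query 5: R[2] = Y
Query 6: F[3] = B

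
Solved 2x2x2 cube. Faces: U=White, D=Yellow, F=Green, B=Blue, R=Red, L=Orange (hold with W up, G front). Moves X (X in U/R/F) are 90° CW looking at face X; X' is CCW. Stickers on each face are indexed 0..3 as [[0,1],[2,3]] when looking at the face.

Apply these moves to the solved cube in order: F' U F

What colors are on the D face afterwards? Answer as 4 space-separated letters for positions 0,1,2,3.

Answer: Y B Y Y

Derivation:
After move 1 (F'): F=GGGG U=WWRR R=YRYR D=OOYY L=OWOW
After move 2 (U): U=RWRW F=YRGG R=BBYR B=OWBB L=GGOW
After move 3 (F): F=GYGR U=RWWG R=RBWR D=YBYY L=GOOO
Query: D face = YBYY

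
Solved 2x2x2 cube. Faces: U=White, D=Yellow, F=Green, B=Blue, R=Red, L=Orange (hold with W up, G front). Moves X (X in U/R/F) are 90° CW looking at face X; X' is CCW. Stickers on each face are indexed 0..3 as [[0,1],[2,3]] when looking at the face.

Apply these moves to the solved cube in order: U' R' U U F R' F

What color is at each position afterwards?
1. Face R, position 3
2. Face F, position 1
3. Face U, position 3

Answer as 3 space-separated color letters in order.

After move 1 (U'): U=WWWW F=OOGG R=GGRR B=RRBB L=BBOO
After move 2 (R'): R=GRGR U=WBWR F=OWGW D=YOYG B=YRYB
After move 3 (U): U=WWRB F=GRGW R=YRGR B=BBYB L=OWOO
After move 4 (U): U=RWBW F=YRGW R=BBGR B=OWYB L=GROO
After move 5 (F): F=GYWR U=RWOR R=BBWR D=GBYG L=GYOO
After move 6 (R'): R=BRBW U=RYOO F=GWWR D=GYYR B=GWBB
After move 7 (F): F=WGRW U=RYOY R=OROW D=BBYR L=GGOY
Query 1: R[3] = W
Query 2: F[1] = G
Query 3: U[3] = Y

Answer: W G Y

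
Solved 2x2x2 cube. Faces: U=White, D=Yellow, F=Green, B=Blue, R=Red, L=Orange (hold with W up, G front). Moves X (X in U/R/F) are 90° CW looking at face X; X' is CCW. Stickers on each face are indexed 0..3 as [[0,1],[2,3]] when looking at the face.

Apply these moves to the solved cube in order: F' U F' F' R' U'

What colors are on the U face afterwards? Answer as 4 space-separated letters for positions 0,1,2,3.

Answer: B O R O

Derivation:
After move 1 (F'): F=GGGG U=WWRR R=YRYR D=OOYY L=OWOW
After move 2 (U): U=RWRW F=YRGG R=BBYR B=OWBB L=GGOW
After move 3 (F'): F=RGYG U=RWBY R=OBOR D=GWYY L=GWOR
After move 4 (F'): F=GGRY U=RWOO R=WBGR D=WRYY L=GYOB
After move 5 (R'): R=BRWG U=RBOO F=GWRO D=WGYY B=YWRB
After move 6 (U'): U=BORO F=GYRO R=GWWG B=BRRB L=YWOB
Query: U face = BORO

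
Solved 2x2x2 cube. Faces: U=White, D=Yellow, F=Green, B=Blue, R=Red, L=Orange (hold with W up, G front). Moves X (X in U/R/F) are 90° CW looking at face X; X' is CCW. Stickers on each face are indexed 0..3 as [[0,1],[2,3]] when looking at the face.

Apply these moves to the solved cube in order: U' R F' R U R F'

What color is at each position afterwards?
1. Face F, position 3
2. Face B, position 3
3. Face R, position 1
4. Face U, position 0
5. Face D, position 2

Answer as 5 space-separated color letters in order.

Answer: O B R R Y

Derivation:
After move 1 (U'): U=WWWW F=OOGG R=GGRR B=RRBB L=BBOO
After move 2 (R): R=RGRG U=WOWG F=OYGY D=YBYR B=WRWB
After move 3 (F'): F=YYOG U=WORR R=BGYG D=BOYR L=BGOW
After move 4 (R): R=YBGG U=WYRG F=YOOR D=BWYW B=RROB
After move 5 (U): U=RWGY F=YBOR R=RRGG B=BGOB L=YOOW
After move 6 (R): R=GRGR U=RBGR F=YWOW D=BOYB B=YGWB
After move 7 (F'): F=WWYO U=RBGG R=ORBR D=OWYB L=YROG
Query 1: F[3] = O
Query 2: B[3] = B
Query 3: R[1] = R
Query 4: U[0] = R
Query 5: D[2] = Y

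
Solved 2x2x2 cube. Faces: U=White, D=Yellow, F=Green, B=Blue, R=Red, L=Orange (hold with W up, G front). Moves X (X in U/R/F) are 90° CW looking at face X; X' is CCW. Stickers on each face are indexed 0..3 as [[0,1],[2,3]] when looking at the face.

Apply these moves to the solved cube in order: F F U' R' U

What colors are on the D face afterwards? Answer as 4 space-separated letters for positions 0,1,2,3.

After move 1 (F): F=GGGG U=WWOO R=WRWR D=RRYY L=OYOY
After move 2 (F): F=GGGG U=WWYY R=OROR D=WWYY L=OROR
After move 3 (U'): U=WYWY F=ORGG R=GGOR B=ORBB L=BBOR
After move 4 (R'): R=GRGO U=WBWO F=OYGY D=WRYG B=YRWB
After move 5 (U): U=WWOB F=GRGY R=YRGO B=BBWB L=OYOR
Query: D face = WRYG

Answer: W R Y G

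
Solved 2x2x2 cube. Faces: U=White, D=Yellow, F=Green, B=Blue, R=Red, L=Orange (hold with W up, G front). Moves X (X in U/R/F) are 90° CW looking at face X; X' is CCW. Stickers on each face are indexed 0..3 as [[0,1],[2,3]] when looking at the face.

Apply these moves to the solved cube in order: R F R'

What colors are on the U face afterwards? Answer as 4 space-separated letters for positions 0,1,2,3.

Answer: W W O W

Derivation:
After move 1 (R): R=RRRR U=WGWG F=GYGY D=YBYB B=WBWB
After move 2 (F): F=GGYY U=WGOO R=WRGR D=RRYB L=OYOB
After move 3 (R'): R=RRWG U=WWOW F=GGYO D=RGYY B=BBRB
Query: U face = WWOW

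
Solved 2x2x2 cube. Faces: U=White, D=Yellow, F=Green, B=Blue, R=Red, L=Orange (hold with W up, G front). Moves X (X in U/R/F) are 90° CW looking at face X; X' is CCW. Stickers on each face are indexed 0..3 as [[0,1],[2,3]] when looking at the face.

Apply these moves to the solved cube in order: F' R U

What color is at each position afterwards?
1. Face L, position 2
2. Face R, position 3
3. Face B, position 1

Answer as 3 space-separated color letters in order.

After move 1 (F'): F=GGGG U=WWRR R=YRYR D=OOYY L=OWOW
After move 2 (R): R=YYRR U=WGRG F=GOGY D=OBYB B=RBWB
After move 3 (U): U=RWGG F=YYGY R=RBRR B=OWWB L=GOOW
Query 1: L[2] = O
Query 2: R[3] = R
Query 3: B[1] = W

Answer: O R W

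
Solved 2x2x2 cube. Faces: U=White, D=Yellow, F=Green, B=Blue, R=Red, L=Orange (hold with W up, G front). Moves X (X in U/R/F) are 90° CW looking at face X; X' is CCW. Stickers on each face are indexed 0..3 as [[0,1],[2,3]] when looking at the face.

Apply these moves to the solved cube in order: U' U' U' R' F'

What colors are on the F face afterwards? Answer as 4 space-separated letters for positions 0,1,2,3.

Answer: W W R G

Derivation:
After move 1 (U'): U=WWWW F=OOGG R=GGRR B=RRBB L=BBOO
After move 2 (U'): U=WWWW F=BBGG R=OORR B=GGBB L=RROO
After move 3 (U'): U=WWWW F=RRGG R=BBRR B=OOBB L=GGOO
After move 4 (R'): R=BRBR U=WBWO F=RWGW D=YRYG B=YOYB
After move 5 (F'): F=WWRG U=WBBB R=RRYR D=GOYG L=GOOW
Query: F face = WWRG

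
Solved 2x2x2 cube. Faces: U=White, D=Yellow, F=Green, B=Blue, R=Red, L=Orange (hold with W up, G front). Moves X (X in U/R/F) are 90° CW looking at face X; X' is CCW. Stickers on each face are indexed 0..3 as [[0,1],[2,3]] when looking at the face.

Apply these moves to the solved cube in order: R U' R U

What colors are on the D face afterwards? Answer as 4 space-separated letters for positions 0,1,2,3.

After move 1 (R): R=RRRR U=WGWG F=GYGY D=YBYB B=WBWB
After move 2 (U'): U=GGWW F=OOGY R=GYRR B=RRWB L=WBOO
After move 3 (R): R=RGRY U=GOWY F=OBGB D=YWYR B=WRGB
After move 4 (U): U=WGYO F=RGGB R=WRRY B=WBGB L=OBOO
Query: D face = YWYR

Answer: Y W Y R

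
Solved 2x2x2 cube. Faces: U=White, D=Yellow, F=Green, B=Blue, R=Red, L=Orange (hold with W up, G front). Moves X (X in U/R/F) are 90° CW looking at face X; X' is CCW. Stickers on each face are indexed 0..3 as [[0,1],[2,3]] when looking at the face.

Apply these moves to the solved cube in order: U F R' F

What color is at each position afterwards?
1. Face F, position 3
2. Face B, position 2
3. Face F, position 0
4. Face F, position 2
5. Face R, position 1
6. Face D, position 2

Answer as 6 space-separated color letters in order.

Answer: W B G G R Y

Derivation:
After move 1 (U): U=WWWW F=RRGG R=BBRR B=OOBB L=GGOO
After move 2 (F): F=GRGR U=WWOG R=WBWR D=RBYY L=GYOY
After move 3 (R'): R=BRWW U=WBOO F=GWGG D=RRYR B=YOBB
After move 4 (F): F=GGGW U=WBYY R=OROW D=WBYR L=GROR
Query 1: F[3] = W
Query 2: B[2] = B
Query 3: F[0] = G
Query 4: F[2] = G
Query 5: R[1] = R
Query 6: D[2] = Y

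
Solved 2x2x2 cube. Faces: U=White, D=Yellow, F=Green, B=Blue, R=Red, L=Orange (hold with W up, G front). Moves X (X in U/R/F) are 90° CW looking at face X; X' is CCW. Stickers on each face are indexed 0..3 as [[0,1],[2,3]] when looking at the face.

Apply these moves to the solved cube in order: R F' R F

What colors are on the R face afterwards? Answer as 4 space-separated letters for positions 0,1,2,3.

Answer: R B G R

Derivation:
After move 1 (R): R=RRRR U=WGWG F=GYGY D=YBYB B=WBWB
After move 2 (F'): F=YYGG U=WGRR R=BRYR D=OOYB L=OGOW
After move 3 (R): R=YBRR U=WYRG F=YOGB D=OWYW B=RBGB
After move 4 (F): F=GYBO U=WYWG R=RBGR D=RYYW L=OOOW
Query: R face = RBGR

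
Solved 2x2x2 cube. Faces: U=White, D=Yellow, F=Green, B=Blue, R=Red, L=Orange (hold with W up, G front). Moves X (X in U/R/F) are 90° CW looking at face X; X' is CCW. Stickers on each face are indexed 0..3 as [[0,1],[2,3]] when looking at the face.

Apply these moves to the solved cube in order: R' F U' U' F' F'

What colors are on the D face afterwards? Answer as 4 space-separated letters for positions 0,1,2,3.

After move 1 (R'): R=RRRR U=WBWB F=GWGW D=YGYG B=YBYB
After move 2 (F): F=GGWW U=WBOO R=WRBR D=RRYG L=OYOG
After move 3 (U'): U=BOWO F=OYWW R=GGBR B=WRYB L=YBOG
After move 4 (U'): U=OOBW F=YBWW R=OYBR B=GGYB L=WROG
After move 5 (F'): F=BWYW U=OOOB R=RYRR D=RGYG L=WWOB
After move 6 (F'): F=WWBY U=OORR R=GYRR D=WBYG L=WBOO
Query: D face = WBYG

Answer: W B Y G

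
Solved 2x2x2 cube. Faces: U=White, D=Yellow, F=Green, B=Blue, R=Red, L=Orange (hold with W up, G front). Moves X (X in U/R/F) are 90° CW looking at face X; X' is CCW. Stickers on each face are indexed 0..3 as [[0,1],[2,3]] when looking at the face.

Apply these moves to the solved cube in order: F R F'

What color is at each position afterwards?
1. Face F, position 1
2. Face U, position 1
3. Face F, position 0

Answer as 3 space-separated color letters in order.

Answer: Y G R

Derivation:
After move 1 (F): F=GGGG U=WWOO R=WRWR D=RRYY L=OYOY
After move 2 (R): R=WWRR U=WGOG F=GRGY D=RBYB B=OBWB
After move 3 (F'): F=RYGG U=WGWR R=BWRR D=YYYB L=OGOO
Query 1: F[1] = Y
Query 2: U[1] = G
Query 3: F[0] = R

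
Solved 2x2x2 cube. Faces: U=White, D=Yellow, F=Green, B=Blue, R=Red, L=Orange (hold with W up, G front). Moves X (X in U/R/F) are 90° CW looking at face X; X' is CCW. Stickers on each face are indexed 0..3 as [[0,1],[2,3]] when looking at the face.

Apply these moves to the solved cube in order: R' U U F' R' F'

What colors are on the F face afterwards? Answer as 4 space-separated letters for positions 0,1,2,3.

Answer: W R B Y

Derivation:
After move 1 (R'): R=RRRR U=WBWB F=GWGW D=YGYG B=YBYB
After move 2 (U): U=WWBB F=RRGW R=YBRR B=OOYB L=GWOO
After move 3 (U): U=BWBW F=YBGW R=OORR B=GWYB L=RROO
After move 4 (F'): F=BWYG U=BWOR R=GOYR D=ROYG L=RWOB
After move 5 (R'): R=ORGY U=BYOG F=BWYR D=RWYG B=GWOB
After move 6 (F'): F=WRBY U=BYOG R=WRRY D=WBYG L=RGOO
Query: F face = WRBY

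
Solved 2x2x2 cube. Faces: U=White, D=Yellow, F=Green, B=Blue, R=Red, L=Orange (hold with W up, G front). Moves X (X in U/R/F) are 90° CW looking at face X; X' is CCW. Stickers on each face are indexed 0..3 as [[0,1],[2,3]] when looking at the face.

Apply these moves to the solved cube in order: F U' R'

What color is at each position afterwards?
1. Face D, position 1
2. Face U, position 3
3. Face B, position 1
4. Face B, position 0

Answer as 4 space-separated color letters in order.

Answer: Y W R Y

Derivation:
After move 1 (F): F=GGGG U=WWOO R=WRWR D=RRYY L=OYOY
After move 2 (U'): U=WOWO F=OYGG R=GGWR B=WRBB L=BBOY
After move 3 (R'): R=GRGW U=WBWW F=OOGO D=RYYG B=YRRB
Query 1: D[1] = Y
Query 2: U[3] = W
Query 3: B[1] = R
Query 4: B[0] = Y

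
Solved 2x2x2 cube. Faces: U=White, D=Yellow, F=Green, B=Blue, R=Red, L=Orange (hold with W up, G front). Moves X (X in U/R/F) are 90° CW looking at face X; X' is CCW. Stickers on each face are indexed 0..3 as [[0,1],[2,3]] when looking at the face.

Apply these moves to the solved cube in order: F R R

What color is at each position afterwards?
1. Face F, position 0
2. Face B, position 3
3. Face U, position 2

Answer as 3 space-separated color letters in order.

After move 1 (F): F=GGGG U=WWOO R=WRWR D=RRYY L=OYOY
After move 2 (R): R=WWRR U=WGOG F=GRGY D=RBYB B=OBWB
After move 3 (R): R=RWRW U=WROY F=GBGB D=RWYO B=GBGB
Query 1: F[0] = G
Query 2: B[3] = B
Query 3: U[2] = O

Answer: G B O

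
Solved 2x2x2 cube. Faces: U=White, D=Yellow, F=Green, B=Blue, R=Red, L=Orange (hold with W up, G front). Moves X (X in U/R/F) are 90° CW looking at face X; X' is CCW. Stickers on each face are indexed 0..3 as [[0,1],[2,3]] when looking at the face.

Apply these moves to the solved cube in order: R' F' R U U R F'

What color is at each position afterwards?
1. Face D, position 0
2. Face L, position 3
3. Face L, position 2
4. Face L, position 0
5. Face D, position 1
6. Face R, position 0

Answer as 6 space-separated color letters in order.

After move 1 (R'): R=RRRR U=WBWB F=GWGW D=YGYG B=YBYB
After move 2 (F'): F=WWGG U=WBRR R=GRYR D=OOYG L=OBOW
After move 3 (R): R=YGRR U=WWRG F=WOGG D=OYYY B=RBBB
After move 4 (U): U=RWGW F=YGGG R=RBRR B=OBBB L=WOOW
After move 5 (U): U=GRWW F=RBGG R=OBRR B=WOBB L=YGOW
After move 6 (R): R=RORB U=GBWG F=RYGY D=OBYW B=WORB
After move 7 (F'): F=YYRG U=GBRR R=BOOB D=GWYW L=YGOW
Query 1: D[0] = G
Query 2: L[3] = W
Query 3: L[2] = O
Query 4: L[0] = Y
Query 5: D[1] = W
Query 6: R[0] = B

Answer: G W O Y W B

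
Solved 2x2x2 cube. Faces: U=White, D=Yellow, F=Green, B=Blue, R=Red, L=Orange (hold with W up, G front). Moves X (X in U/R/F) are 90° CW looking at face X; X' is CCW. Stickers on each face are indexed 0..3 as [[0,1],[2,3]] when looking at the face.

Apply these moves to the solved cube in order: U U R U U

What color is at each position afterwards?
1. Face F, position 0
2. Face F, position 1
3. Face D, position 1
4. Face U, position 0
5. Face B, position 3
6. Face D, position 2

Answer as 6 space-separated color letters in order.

After move 1 (U): U=WWWW F=RRGG R=BBRR B=OOBB L=GGOO
After move 2 (U): U=WWWW F=BBGG R=OORR B=GGBB L=RROO
After move 3 (R): R=RORO U=WBWG F=BYGY D=YBYG B=WGWB
After move 4 (U): U=WWGB F=ROGY R=WGRO B=RRWB L=BYOO
After move 5 (U): U=GWBW F=WGGY R=RRRO B=BYWB L=ROOO
Query 1: F[0] = W
Query 2: F[1] = G
Query 3: D[1] = B
Query 4: U[0] = G
Query 5: B[3] = B
Query 6: D[2] = Y

Answer: W G B G B Y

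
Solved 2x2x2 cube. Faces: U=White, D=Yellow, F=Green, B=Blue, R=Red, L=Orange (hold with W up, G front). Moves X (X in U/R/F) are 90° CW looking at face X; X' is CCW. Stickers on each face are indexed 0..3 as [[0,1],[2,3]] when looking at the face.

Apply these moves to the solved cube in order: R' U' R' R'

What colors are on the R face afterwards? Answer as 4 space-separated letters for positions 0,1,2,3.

Answer: R R W G

Derivation:
After move 1 (R'): R=RRRR U=WBWB F=GWGW D=YGYG B=YBYB
After move 2 (U'): U=BBWW F=OOGW R=GWRR B=RRYB L=YBOO
After move 3 (R'): R=WRGR U=BYWR F=OBGW D=YOYW B=GRGB
After move 4 (R'): R=RRWG U=BGWG F=OYGR D=YBYW B=WROB
Query: R face = RRWG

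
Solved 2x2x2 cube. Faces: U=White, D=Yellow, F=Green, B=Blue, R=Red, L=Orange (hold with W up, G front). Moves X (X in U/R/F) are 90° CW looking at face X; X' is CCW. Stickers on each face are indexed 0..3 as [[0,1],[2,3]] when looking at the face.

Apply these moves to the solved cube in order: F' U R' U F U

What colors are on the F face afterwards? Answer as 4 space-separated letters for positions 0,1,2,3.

Answer: O W W R

Derivation:
After move 1 (F'): F=GGGG U=WWRR R=YRYR D=OOYY L=OWOW
After move 2 (U): U=RWRW F=YRGG R=BBYR B=OWBB L=GGOW
After move 3 (R'): R=BRBY U=RBRO F=YWGW D=ORYG B=YWOB
After move 4 (U): U=RROB F=BRGW R=YWBY B=GGOB L=YWOW
After move 5 (F): F=GBWR U=RRWW R=OWBY D=BYYG L=YOOR
After move 6 (U): U=WRWR F=OWWR R=GGBY B=YOOB L=GBOR
Query: F face = OWWR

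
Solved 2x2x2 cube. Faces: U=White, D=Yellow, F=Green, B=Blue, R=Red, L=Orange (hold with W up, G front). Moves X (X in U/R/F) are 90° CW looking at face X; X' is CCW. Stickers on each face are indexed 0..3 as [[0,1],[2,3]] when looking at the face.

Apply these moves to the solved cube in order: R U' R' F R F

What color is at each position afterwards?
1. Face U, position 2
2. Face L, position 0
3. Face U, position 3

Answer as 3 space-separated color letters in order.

After move 1 (R): R=RRRR U=WGWG F=GYGY D=YBYB B=WBWB
After move 2 (U'): U=GGWW F=OOGY R=GYRR B=RRWB L=WBOO
After move 3 (R'): R=YRGR U=GWWR F=OGGW D=YOYY B=BRBB
After move 4 (F): F=GOWG U=GWOB R=WRRR D=GYYY L=WYOO
After move 5 (R): R=RWRR U=GOOG F=GYWY D=GBYB B=BRWB
After move 6 (F): F=WGYY U=GOOY R=OWGR D=RRYB L=WGOB
Query 1: U[2] = O
Query 2: L[0] = W
Query 3: U[3] = Y

Answer: O W Y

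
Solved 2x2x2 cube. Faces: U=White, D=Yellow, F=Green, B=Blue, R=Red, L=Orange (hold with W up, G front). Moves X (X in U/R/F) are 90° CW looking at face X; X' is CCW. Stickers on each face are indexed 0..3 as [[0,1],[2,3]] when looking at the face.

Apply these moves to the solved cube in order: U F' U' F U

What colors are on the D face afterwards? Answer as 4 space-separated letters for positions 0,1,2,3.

After move 1 (U): U=WWWW F=RRGG R=BBRR B=OOBB L=GGOO
After move 2 (F'): F=RGRG U=WWBR R=YBYR D=GOYY L=GWOW
After move 3 (U'): U=WRWB F=GWRG R=RGYR B=YBBB L=OOOW
After move 4 (F): F=RGGW U=WRWO R=WGBR D=YRYY L=OGOO
After move 5 (U): U=WWOR F=WGGW R=YBBR B=OGBB L=RGOO
Query: D face = YRYY

Answer: Y R Y Y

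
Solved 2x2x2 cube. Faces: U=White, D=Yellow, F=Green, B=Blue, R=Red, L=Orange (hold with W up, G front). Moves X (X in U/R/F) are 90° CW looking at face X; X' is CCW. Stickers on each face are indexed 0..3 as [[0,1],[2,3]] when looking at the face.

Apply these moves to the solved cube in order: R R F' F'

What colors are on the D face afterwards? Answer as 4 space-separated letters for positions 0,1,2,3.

After move 1 (R): R=RRRR U=WGWG F=GYGY D=YBYB B=WBWB
After move 2 (R): R=RRRR U=WYWY F=GBGB D=YWYW B=GBGB
After move 3 (F'): F=BBGG U=WYRR R=WRYR D=OOYW L=OYOW
After move 4 (F'): F=BGBG U=WYWY R=OROR D=YWYW L=OROR
Query: D face = YWYW

Answer: Y W Y W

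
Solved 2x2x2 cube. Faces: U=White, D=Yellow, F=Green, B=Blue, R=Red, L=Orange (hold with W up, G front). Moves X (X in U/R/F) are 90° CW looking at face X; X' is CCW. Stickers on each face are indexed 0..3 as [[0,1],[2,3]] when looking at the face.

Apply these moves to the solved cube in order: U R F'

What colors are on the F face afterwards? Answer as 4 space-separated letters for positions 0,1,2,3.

Answer: Y Y R G

Derivation:
After move 1 (U): U=WWWW F=RRGG R=BBRR B=OOBB L=GGOO
After move 2 (R): R=RBRB U=WRWG F=RYGY D=YBYO B=WOWB
After move 3 (F'): F=YYRG U=WRRR R=BBYB D=GOYO L=GGOW
Query: F face = YYRG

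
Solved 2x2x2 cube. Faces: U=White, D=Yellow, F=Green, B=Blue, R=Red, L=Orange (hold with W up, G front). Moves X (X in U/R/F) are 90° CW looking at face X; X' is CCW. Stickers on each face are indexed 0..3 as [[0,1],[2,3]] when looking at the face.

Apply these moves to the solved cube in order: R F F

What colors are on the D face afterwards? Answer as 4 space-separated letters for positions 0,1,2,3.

Answer: G W Y B

Derivation:
After move 1 (R): R=RRRR U=WGWG F=GYGY D=YBYB B=WBWB
After move 2 (F): F=GGYY U=WGOO R=WRGR D=RRYB L=OYOB
After move 3 (F): F=YGYG U=WGBY R=OROR D=GWYB L=OROR
Query: D face = GWYB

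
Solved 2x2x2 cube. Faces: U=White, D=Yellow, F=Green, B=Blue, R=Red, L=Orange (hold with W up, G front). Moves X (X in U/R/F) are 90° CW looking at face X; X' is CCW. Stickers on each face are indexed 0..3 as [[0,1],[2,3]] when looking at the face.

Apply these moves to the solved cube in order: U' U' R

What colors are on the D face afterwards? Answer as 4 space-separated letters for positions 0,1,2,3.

After move 1 (U'): U=WWWW F=OOGG R=GGRR B=RRBB L=BBOO
After move 2 (U'): U=WWWW F=BBGG R=OORR B=GGBB L=RROO
After move 3 (R): R=RORO U=WBWG F=BYGY D=YBYG B=WGWB
Query: D face = YBYG

Answer: Y B Y G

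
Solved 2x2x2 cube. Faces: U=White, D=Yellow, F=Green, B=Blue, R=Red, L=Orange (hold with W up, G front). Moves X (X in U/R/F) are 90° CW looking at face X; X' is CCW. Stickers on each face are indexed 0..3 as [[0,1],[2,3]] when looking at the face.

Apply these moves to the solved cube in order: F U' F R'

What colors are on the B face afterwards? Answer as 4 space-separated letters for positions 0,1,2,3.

Answer: Y R G B

Derivation:
After move 1 (F): F=GGGG U=WWOO R=WRWR D=RRYY L=OYOY
After move 2 (U'): U=WOWO F=OYGG R=GGWR B=WRBB L=BBOY
After move 3 (F): F=GOGY U=WOYB R=WGOR D=WGYY L=BROR
After move 4 (R'): R=GRWO U=WBYW F=GOGB D=WOYY B=YRGB
Query: B face = YRGB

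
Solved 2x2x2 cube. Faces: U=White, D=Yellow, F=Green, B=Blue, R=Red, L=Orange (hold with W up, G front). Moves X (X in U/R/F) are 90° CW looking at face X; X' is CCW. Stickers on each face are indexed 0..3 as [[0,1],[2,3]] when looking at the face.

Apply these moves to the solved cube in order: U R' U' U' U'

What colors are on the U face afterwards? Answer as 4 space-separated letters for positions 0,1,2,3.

Answer: W W O B

Derivation:
After move 1 (U): U=WWWW F=RRGG R=BBRR B=OOBB L=GGOO
After move 2 (R'): R=BRBR U=WBWO F=RWGW D=YRYG B=YOYB
After move 3 (U'): U=BOWW F=GGGW R=RWBR B=BRYB L=YOOO
After move 4 (U'): U=OWBW F=YOGW R=GGBR B=RWYB L=BROO
After move 5 (U'): U=WWOB F=BRGW R=YOBR B=GGYB L=RWOO
Query: U face = WWOB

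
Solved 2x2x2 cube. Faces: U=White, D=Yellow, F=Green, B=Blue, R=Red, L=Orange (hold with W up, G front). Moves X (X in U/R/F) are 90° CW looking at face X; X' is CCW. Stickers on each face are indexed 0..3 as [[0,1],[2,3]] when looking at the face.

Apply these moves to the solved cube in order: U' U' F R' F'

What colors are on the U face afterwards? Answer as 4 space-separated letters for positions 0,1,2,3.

After move 1 (U'): U=WWWW F=OOGG R=GGRR B=RRBB L=BBOO
After move 2 (U'): U=WWWW F=BBGG R=OORR B=GGBB L=RROO
After move 3 (F): F=GBGB U=WWOR R=WOWR D=ROYY L=RYOY
After move 4 (R'): R=ORWW U=WBOG F=GWGR D=RBYB B=YGOB
After move 5 (F'): F=WRGG U=WBOW R=BRRW D=YYYB L=RGOO
Query: U face = WBOW

Answer: W B O W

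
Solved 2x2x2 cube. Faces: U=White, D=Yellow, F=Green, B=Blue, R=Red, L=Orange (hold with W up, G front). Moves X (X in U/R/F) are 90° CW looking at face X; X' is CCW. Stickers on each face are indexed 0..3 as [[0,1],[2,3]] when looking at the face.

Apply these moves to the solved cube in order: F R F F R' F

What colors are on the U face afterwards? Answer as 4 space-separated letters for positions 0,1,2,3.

Answer: W W W R

Derivation:
After move 1 (F): F=GGGG U=WWOO R=WRWR D=RRYY L=OYOY
After move 2 (R): R=WWRR U=WGOG F=GRGY D=RBYB B=OBWB
After move 3 (F): F=GGYR U=WGYY R=OWGR D=RWYB L=OROB
After move 4 (F): F=YGRG U=WGBR R=YWYR D=GOYB L=OROW
After move 5 (R'): R=WRYY U=WWBO F=YGRR D=GGYG B=BBOB
After move 6 (F): F=RYRG U=WWWR R=BROY D=YWYG L=OGOG
Query: U face = WWWR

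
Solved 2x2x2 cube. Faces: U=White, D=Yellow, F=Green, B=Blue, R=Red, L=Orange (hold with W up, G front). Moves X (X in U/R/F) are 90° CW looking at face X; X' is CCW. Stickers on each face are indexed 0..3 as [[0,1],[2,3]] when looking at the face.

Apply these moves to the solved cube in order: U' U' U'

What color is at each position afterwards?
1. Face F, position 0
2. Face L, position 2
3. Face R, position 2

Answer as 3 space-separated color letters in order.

After move 1 (U'): U=WWWW F=OOGG R=GGRR B=RRBB L=BBOO
After move 2 (U'): U=WWWW F=BBGG R=OORR B=GGBB L=RROO
After move 3 (U'): U=WWWW F=RRGG R=BBRR B=OOBB L=GGOO
Query 1: F[0] = R
Query 2: L[2] = O
Query 3: R[2] = R

Answer: R O R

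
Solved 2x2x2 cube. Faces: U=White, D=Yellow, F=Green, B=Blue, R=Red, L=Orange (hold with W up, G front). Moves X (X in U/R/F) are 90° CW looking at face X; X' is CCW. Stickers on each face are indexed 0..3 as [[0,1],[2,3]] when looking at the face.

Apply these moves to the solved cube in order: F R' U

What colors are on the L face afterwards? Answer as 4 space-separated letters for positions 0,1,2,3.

Answer: G W O Y

Derivation:
After move 1 (F): F=GGGG U=WWOO R=WRWR D=RRYY L=OYOY
After move 2 (R'): R=RRWW U=WBOB F=GWGO D=RGYG B=YBRB
After move 3 (U): U=OWBB F=RRGO R=YBWW B=OYRB L=GWOY
Query: L face = GWOY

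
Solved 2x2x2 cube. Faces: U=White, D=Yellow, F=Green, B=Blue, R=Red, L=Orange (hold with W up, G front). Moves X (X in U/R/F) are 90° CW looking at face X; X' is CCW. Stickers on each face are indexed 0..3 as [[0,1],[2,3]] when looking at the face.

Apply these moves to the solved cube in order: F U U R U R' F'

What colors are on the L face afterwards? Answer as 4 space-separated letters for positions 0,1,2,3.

Answer: B W O G

Derivation:
After move 1 (F): F=GGGG U=WWOO R=WRWR D=RRYY L=OYOY
After move 2 (U): U=OWOW F=WRGG R=BBWR B=OYBB L=GGOY
After move 3 (U): U=OOWW F=BBGG R=OYWR B=GGBB L=WROY
After move 4 (R): R=WORY U=OBWG F=BRGY D=RBYG B=WGOB
After move 5 (U): U=WOGB F=WOGY R=WGRY B=WROB L=BROY
After move 6 (R'): R=GYWR U=WOGW F=WOGB D=ROYY B=GRBB
After move 7 (F'): F=OBWG U=WOGW R=OYRR D=RYYY L=BWOG
Query: L face = BWOG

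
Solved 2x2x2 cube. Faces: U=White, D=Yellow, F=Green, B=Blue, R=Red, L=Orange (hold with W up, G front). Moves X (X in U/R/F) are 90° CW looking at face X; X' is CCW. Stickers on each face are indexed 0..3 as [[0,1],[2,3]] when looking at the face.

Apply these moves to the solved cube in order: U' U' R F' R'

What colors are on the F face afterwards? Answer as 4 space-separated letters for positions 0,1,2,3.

Answer: Y B B R

Derivation:
After move 1 (U'): U=WWWW F=OOGG R=GGRR B=RRBB L=BBOO
After move 2 (U'): U=WWWW F=BBGG R=OORR B=GGBB L=RROO
After move 3 (R): R=RORO U=WBWG F=BYGY D=YBYG B=WGWB
After move 4 (F'): F=YYBG U=WBRR R=BOYO D=ROYG L=RGOW
After move 5 (R'): R=OOBY U=WWRW F=YBBR D=RYYG B=GGOB
Query: F face = YBBR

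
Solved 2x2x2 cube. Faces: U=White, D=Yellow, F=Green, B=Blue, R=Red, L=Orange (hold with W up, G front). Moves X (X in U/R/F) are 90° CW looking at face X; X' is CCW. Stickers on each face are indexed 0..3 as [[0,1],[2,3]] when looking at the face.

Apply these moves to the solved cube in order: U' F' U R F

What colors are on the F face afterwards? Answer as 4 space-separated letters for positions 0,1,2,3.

After move 1 (U'): U=WWWW F=OOGG R=GGRR B=RRBB L=BBOO
After move 2 (F'): F=OGOG U=WWGR R=YGYR D=BOYY L=BWOW
After move 3 (U): U=GWRW F=YGOG R=RRYR B=BWBB L=OGOW
After move 4 (R): R=YRRR U=GGRG F=YOOY D=BBYB B=WWWB
After move 5 (F): F=OYYO U=GGWG R=RRGR D=RYYB L=OBOB
Query: F face = OYYO

Answer: O Y Y O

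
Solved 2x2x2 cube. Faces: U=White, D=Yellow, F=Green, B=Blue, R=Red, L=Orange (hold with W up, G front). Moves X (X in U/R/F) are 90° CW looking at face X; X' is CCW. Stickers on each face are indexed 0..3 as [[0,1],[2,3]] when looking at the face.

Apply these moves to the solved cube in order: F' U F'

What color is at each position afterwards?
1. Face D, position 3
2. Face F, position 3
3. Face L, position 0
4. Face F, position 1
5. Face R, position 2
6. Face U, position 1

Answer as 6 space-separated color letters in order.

Answer: Y G G G O W

Derivation:
After move 1 (F'): F=GGGG U=WWRR R=YRYR D=OOYY L=OWOW
After move 2 (U): U=RWRW F=YRGG R=BBYR B=OWBB L=GGOW
After move 3 (F'): F=RGYG U=RWBY R=OBOR D=GWYY L=GWOR
Query 1: D[3] = Y
Query 2: F[3] = G
Query 3: L[0] = G
Query 4: F[1] = G
Query 5: R[2] = O
Query 6: U[1] = W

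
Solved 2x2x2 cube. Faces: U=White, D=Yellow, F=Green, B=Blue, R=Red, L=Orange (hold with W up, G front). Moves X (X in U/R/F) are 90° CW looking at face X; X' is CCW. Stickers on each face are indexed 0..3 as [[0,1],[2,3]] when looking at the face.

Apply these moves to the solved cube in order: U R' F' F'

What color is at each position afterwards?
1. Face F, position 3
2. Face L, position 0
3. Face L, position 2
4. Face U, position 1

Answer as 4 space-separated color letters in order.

Answer: R G O B

Derivation:
After move 1 (U): U=WWWW F=RRGG R=BBRR B=OOBB L=GGOO
After move 2 (R'): R=BRBR U=WBWO F=RWGW D=YRYG B=YOYB
After move 3 (F'): F=WWRG U=WBBB R=RRYR D=GOYG L=GOOW
After move 4 (F'): F=WGWR U=WBRY R=ORGR D=OWYG L=GBOB
Query 1: F[3] = R
Query 2: L[0] = G
Query 3: L[2] = O
Query 4: U[1] = B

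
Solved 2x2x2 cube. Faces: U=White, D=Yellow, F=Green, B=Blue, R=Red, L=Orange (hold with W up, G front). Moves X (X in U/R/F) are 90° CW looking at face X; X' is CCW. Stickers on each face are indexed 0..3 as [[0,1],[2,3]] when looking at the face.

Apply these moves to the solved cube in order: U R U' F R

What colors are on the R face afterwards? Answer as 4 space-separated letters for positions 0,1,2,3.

Answer: W W B Y

Derivation:
After move 1 (U): U=WWWW F=RRGG R=BBRR B=OOBB L=GGOO
After move 2 (R): R=RBRB U=WRWG F=RYGY D=YBYO B=WOWB
After move 3 (U'): U=RGWW F=GGGY R=RYRB B=RBWB L=WOOO
After move 4 (F): F=GGYG U=RGOO R=WYWB D=RRYO L=WYOB
After move 5 (R): R=WWBY U=RGOG F=GRYO D=RWYR B=OBGB
Query: R face = WWBY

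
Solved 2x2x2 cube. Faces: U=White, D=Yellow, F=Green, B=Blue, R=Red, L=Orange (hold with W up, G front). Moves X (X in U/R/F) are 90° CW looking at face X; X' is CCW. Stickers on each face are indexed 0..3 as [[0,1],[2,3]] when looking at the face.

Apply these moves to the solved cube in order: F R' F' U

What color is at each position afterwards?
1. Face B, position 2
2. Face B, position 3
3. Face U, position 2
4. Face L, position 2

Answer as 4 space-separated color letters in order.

Answer: R B W O

Derivation:
After move 1 (F): F=GGGG U=WWOO R=WRWR D=RRYY L=OYOY
After move 2 (R'): R=RRWW U=WBOB F=GWGO D=RGYG B=YBRB
After move 3 (F'): F=WOGG U=WBRW R=GRRW D=YYYG L=OBOO
After move 4 (U): U=RWWB F=GRGG R=YBRW B=OBRB L=WOOO
Query 1: B[2] = R
Query 2: B[3] = B
Query 3: U[2] = W
Query 4: L[2] = O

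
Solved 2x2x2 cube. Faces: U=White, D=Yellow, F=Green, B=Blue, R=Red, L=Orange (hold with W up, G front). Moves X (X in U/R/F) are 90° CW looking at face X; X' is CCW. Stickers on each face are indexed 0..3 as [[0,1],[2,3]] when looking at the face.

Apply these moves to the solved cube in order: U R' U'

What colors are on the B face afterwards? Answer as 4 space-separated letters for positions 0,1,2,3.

Answer: B R Y B

Derivation:
After move 1 (U): U=WWWW F=RRGG R=BBRR B=OOBB L=GGOO
After move 2 (R'): R=BRBR U=WBWO F=RWGW D=YRYG B=YOYB
After move 3 (U'): U=BOWW F=GGGW R=RWBR B=BRYB L=YOOO
Query: B face = BRYB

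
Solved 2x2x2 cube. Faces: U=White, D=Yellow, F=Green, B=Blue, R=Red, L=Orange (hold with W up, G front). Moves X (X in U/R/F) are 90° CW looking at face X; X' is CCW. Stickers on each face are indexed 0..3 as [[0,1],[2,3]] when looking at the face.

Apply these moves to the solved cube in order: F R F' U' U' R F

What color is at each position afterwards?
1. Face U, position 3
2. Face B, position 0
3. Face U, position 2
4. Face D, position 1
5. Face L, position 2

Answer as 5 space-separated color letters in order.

Answer: W W O R O

Derivation:
After move 1 (F): F=GGGG U=WWOO R=WRWR D=RRYY L=OYOY
After move 2 (R): R=WWRR U=WGOG F=GRGY D=RBYB B=OBWB
After move 3 (F'): F=RYGG U=WGWR R=BWRR D=YYYB L=OGOO
After move 4 (U'): U=GRWW F=OGGG R=RYRR B=BWWB L=OBOO
After move 5 (U'): U=RWGW F=OBGG R=OGRR B=RYWB L=BWOO
After move 6 (R): R=RORG U=RBGG F=OYGB D=YWYR B=WYWB
After move 7 (F): F=GOBY U=RBOW R=GOGG D=RRYR L=BYOW
Query 1: U[3] = W
Query 2: B[0] = W
Query 3: U[2] = O
Query 4: D[1] = R
Query 5: L[2] = O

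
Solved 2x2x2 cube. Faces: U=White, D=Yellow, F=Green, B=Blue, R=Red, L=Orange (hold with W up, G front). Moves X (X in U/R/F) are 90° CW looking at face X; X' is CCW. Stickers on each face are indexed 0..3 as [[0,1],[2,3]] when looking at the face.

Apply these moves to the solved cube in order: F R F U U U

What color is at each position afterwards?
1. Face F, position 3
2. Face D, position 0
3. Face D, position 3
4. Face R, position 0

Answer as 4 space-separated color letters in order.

After move 1 (F): F=GGGG U=WWOO R=WRWR D=RRYY L=OYOY
After move 2 (R): R=WWRR U=WGOG F=GRGY D=RBYB B=OBWB
After move 3 (F): F=GGYR U=WGYY R=OWGR D=RWYB L=OROB
After move 4 (U): U=YWYG F=OWYR R=OBGR B=ORWB L=GGOB
After move 5 (U): U=YYGW F=OBYR R=ORGR B=GGWB L=OWOB
After move 6 (U): U=GYWY F=ORYR R=GGGR B=OWWB L=OBOB
Query 1: F[3] = R
Query 2: D[0] = R
Query 3: D[3] = B
Query 4: R[0] = G

Answer: R R B G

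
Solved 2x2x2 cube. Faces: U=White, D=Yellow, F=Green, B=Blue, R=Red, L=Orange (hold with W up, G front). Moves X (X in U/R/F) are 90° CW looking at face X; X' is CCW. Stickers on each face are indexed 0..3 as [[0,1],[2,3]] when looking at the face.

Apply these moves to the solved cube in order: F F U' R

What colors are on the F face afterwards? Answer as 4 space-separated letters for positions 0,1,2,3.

After move 1 (F): F=GGGG U=WWOO R=WRWR D=RRYY L=OYOY
After move 2 (F): F=GGGG U=WWYY R=OROR D=WWYY L=OROR
After move 3 (U'): U=WYWY F=ORGG R=GGOR B=ORBB L=BBOR
After move 4 (R): R=OGRG U=WRWG F=OWGY D=WBYO B=YRYB
Query: F face = OWGY

Answer: O W G Y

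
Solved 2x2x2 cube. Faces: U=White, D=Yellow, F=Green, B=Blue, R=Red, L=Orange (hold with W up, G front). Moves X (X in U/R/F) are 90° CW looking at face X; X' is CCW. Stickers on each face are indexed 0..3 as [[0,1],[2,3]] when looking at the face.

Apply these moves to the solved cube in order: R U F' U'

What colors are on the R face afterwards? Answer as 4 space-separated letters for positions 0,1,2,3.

After move 1 (R): R=RRRR U=WGWG F=GYGY D=YBYB B=WBWB
After move 2 (U): U=WWGG F=RRGY R=WBRR B=OOWB L=GYOO
After move 3 (F'): F=RYRG U=WWWR R=BBYR D=YOYB L=GGOG
After move 4 (U'): U=WRWW F=GGRG R=RYYR B=BBWB L=OOOG
Query: R face = RYYR

Answer: R Y Y R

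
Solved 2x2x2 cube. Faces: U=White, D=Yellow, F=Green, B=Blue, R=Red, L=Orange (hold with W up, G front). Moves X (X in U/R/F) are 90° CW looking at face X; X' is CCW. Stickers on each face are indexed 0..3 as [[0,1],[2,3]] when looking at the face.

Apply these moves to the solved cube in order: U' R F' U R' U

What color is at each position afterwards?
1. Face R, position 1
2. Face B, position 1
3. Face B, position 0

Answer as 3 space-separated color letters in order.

Answer: G Y Y

Derivation:
After move 1 (U'): U=WWWW F=OOGG R=GGRR B=RRBB L=BBOO
After move 2 (R): R=RGRG U=WOWG F=OYGY D=YBYR B=WRWB
After move 3 (F'): F=YYOG U=WORR R=BGYG D=BOYR L=BGOW
After move 4 (U): U=RWRO F=BGOG R=WRYG B=BGWB L=YYOW
After move 5 (R'): R=RGWY U=RWRB F=BWOO D=BGYG B=RGOB
After move 6 (U): U=RRBW F=RGOO R=RGWY B=YYOB L=BWOW
Query 1: R[1] = G
Query 2: B[1] = Y
Query 3: B[0] = Y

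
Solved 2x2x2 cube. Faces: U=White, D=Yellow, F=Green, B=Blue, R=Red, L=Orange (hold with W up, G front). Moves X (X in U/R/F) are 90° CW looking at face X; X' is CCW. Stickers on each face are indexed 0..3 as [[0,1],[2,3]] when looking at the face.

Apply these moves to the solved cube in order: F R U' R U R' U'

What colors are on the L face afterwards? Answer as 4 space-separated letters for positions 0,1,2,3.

After move 1 (F): F=GGGG U=WWOO R=WRWR D=RRYY L=OYOY
After move 2 (R): R=WWRR U=WGOG F=GRGY D=RBYB B=OBWB
After move 3 (U'): U=GGWO F=OYGY R=GRRR B=WWWB L=OBOY
After move 4 (R): R=RGRR U=GYWY F=OBGB D=RWYW B=OWGB
After move 5 (U): U=WGYY F=RGGB R=OWRR B=OBGB L=OBOY
After move 6 (R'): R=WROR U=WGYO F=RGGY D=RGYB B=WBWB
After move 7 (U'): U=GOWY F=OBGY R=RGOR B=WRWB L=WBOY
Query: L face = WBOY

Answer: W B O Y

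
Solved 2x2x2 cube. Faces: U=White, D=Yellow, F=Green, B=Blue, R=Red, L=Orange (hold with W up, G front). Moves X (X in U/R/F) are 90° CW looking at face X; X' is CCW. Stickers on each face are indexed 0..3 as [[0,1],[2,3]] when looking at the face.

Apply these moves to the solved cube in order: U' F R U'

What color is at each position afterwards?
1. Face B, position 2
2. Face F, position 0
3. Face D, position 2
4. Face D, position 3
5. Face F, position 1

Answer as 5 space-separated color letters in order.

Answer: W B Y R Y

Derivation:
After move 1 (U'): U=WWWW F=OOGG R=GGRR B=RRBB L=BBOO
After move 2 (F): F=GOGO U=WWOB R=WGWR D=RGYY L=BYOY
After move 3 (R): R=WWRG U=WOOO F=GGGY D=RBYR B=BRWB
After move 4 (U'): U=OOWO F=BYGY R=GGRG B=WWWB L=BROY
Query 1: B[2] = W
Query 2: F[0] = B
Query 3: D[2] = Y
Query 4: D[3] = R
Query 5: F[1] = Y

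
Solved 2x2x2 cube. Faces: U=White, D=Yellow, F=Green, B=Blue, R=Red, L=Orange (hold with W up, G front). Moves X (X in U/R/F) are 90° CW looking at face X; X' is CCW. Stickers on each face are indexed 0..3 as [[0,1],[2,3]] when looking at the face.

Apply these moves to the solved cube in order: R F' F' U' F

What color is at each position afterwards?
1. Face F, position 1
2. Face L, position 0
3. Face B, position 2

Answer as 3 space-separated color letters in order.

After move 1 (R): R=RRRR U=WGWG F=GYGY D=YBYB B=WBWB
After move 2 (F'): F=YYGG U=WGRR R=BRYR D=OOYB L=OGOW
After move 3 (F'): F=YGYG U=WGBY R=OROR D=GWYB L=OROR
After move 4 (U'): U=GYWB F=ORYG R=YGOR B=ORWB L=WBOR
After move 5 (F): F=YOGR U=GYRB R=WGBR D=OYYB L=WGOW
Query 1: F[1] = O
Query 2: L[0] = W
Query 3: B[2] = W

Answer: O W W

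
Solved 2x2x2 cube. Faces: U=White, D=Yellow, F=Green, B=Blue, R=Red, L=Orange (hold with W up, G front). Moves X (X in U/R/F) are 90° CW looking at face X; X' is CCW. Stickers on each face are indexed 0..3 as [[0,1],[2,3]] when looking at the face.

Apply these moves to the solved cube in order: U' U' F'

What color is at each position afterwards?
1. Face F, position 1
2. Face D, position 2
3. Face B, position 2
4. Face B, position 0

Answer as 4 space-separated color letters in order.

Answer: G Y B G

Derivation:
After move 1 (U'): U=WWWW F=OOGG R=GGRR B=RRBB L=BBOO
After move 2 (U'): U=WWWW F=BBGG R=OORR B=GGBB L=RROO
After move 3 (F'): F=BGBG U=WWOR R=YOYR D=ROYY L=RWOW
Query 1: F[1] = G
Query 2: D[2] = Y
Query 3: B[2] = B
Query 4: B[0] = G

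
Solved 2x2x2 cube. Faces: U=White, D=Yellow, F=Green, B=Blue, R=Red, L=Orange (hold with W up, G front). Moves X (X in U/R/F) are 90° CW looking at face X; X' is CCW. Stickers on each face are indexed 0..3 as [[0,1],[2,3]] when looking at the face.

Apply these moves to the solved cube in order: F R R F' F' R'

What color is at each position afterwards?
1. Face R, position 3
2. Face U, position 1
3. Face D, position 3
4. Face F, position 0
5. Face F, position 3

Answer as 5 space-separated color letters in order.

After move 1 (F): F=GGGG U=WWOO R=WRWR D=RRYY L=OYOY
After move 2 (R): R=WWRR U=WGOG F=GRGY D=RBYB B=OBWB
After move 3 (R): R=RWRW U=WROY F=GBGB D=RWYO B=GBGB
After move 4 (F'): F=BBGG U=WRRR R=WWRW D=YYYO L=OYOO
After move 5 (F'): F=BGBG U=WRWR R=YWYW D=YOYO L=OROR
After move 6 (R'): R=WWYY U=WGWG F=BRBR D=YGYG B=OBOB
Query 1: R[3] = Y
Query 2: U[1] = G
Query 3: D[3] = G
Query 4: F[0] = B
Query 5: F[3] = R

Answer: Y G G B R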